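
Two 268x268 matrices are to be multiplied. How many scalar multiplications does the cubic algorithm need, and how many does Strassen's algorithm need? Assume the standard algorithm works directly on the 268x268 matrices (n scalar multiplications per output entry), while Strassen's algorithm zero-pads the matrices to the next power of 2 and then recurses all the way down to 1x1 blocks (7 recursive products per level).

Matrix multiplication for 268x268 matrices:

Strassen's algorithm requires power-of-2 dimensions. Pad 268x268 to 512x512 (next power of 2).

Standard algorithm: 268^3 = 19248832 multiplications
Strassen's algorithm: 7^(log2(512)) = 7^9 = 40353607 multiplications
Difference: 19248832 - 40353607 = -21104775 (Strassen uses MORE here due to padding overhead — for small or just-over-power-of-2 n, padding can outweigh the per-level savings)

Standard: 19248832 multiplications (268^3). Strassen: 40353607 multiplications (7^9, after padding to 512x512). Strassen reduces 8 recursive multiplications to 7 at each level.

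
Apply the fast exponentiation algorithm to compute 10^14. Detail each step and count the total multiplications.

Computing 10^14 by squaring (build up from 10^1; each line after the first costs one multiplication):

10^1 = 10
10^2 = (10^1)^2 = 10^2 = 100
10^3 = 10 * 10^2 = 10 * 100 = 1000
10^6 = (10^3)^2 = 1000^2 = 1000000
10^7 = 10 * 10^6 = 10 * 1000000 = 10000000
10^14 = (10^7)^2 = 10000000^2 = 100000000000000

Result: 100000000000000
Multiplications needed: 5 (5 lines after 10^1)

10^14 = 100000000000000. Using exponentiation by squaring, this requires 5 multiplications. The key idea: if the exponent is even, square the half-power; if odd, multiply by the base once.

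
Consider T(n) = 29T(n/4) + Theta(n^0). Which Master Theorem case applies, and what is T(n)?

Master Theorem for T(n) = 29T(n/4) + O(n^0):

a = 29, b = 4, c = 0
log_b(a) = log_4(29) = 2.4290

Case 1: c = 0 < log_4(29) = 2.4290
T(n) = O(n^(log_4 29))

For T(n) = 29T(n/4) + O(n^0): log_4(29) = 2.4290. This is Case 1 of the Master Theorem (c < log_b(a), work dominated by leaves), giving O(n^(log_4 29)).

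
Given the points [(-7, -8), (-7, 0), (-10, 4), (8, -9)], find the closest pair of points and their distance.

Computing all pairwise distances among 4 points:

d((-7, -8), (-7, 0)) = 8.0
d((-7, -8), (-10, 4)) = 12.3693
d((-7, -8), (8, -9)) = 15.0333
d((-7, 0), (-10, 4)) = 5.0 <-- minimum
d((-7, 0), (8, -9)) = 17.4929
d((-10, 4), (8, -9)) = 22.2036

Closest pair: (-7, 0) and (-10, 4) with distance 5.0

The closest pair is (-7, 0) and (-10, 4) with Euclidean distance 5.0. For 4 points, brute-force pairwise comparison is shown above. For large n, the divide-and-conquer algorithm (sort by x, recurse on halves, check the dividing strip) achieves O(n log n).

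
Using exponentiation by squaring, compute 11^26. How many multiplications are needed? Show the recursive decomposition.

Computing 11^26 by squaring (build up from 11^1; each line after the first costs one multiplication):

11^1 = 11
11^2 = (11^1)^2 = 11^2 = 121
11^3 = 11 * 11^2 = 11 * 121 = 1331
11^6 = (11^3)^2 = 1331^2 = 1771561
11^12 = (11^6)^2 = 1771561^2 = 3138428376721
11^13 = 11 * 11^12 = 11 * 3138428376721 = 34522712143931
11^26 = (11^13)^2 = 34522712143931^2 = 1191817653772720942460132761

Result: 1191817653772720942460132761
Multiplications needed: 6 (6 lines after 11^1)

11^26 = 1191817653772720942460132761. Using exponentiation by squaring, this requires 6 multiplications. The key idea: if the exponent is even, square the half-power; if odd, multiply by the base once.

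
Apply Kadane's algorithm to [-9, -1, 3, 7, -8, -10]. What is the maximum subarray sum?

Using Kadane's algorithm on [-9, -1, 3, 7, -8, -10]:

Scanning through the array:
Position 1 (value -1): max_ending_here = -1, max_so_far = -1
Position 2 (value 3): max_ending_here = 3, max_so_far = 3
Position 3 (value 7): max_ending_here = 10, max_so_far = 10
Position 4 (value -8): max_ending_here = 2, max_so_far = 10
Position 5 (value -10): max_ending_here = -8, max_so_far = 10

Maximum subarray: [3, 7]
Maximum sum: 10

The maximum subarray is [3, 7] with sum 10. This subarray runs from index 2 to index 3.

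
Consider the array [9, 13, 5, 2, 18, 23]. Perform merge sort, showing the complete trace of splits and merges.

Merge sort trace:

Split: [9, 13, 5, 2, 18, 23] -> [9, 13, 5] and [2, 18, 23]
  Split: [9, 13, 5] -> [9] and [13, 5]
    Split: [13, 5] -> [13] and [5]
    Merge: [13] + [5] -> [5, 13]
  Merge: [9] + [5, 13] -> [5, 9, 13]
  Split: [2, 18, 23] -> [2] and [18, 23]
    Split: [18, 23] -> [18] and [23]
    Merge: [18] + [23] -> [18, 23]
  Merge: [2] + [18, 23] -> [2, 18, 23]
Merge: [5, 9, 13] + [2, 18, 23] -> [2, 5, 9, 13, 18, 23]

Final sorted array: [2, 5, 9, 13, 18, 23]

The merge sort proceeds by recursively splitting the array and merging sorted halves.
After all merges, the sorted array is [2, 5, 9, 13, 18, 23].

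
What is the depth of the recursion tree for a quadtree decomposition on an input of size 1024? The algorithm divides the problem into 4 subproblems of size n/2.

For divide and conquer with division factor 2:

Problem sizes at each level:
Level 0: 1024
Level 1: 512
Level 2: 256
Level 3: 128
Level 4: 64
Level 5: 32
Level 6: 16
Level 7: 8
Level 8: 4
Level 9: 2
Level 10: 1

The root is level 0 and the size-1 base case is level 10 (the tree spans levels 0 through 10, i.e. 11 levels counting the root), so the depth is the number of divisions: log_2(1024) = 10

The recursion tree depth is log_2(1024) = 10. At each level, the problem size is divided by 2, so it takes 10 divisions to reduce to a base case of size 1. The algorithm makes 4 recursive calls at each level.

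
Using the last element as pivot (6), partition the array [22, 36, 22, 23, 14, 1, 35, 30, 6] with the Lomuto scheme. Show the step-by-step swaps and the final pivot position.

Lomuto partition with pivot = 6:

Initial array: [22, 36, 22, 23, 14, 1, 35, 30, 6]

arr[0]=22 > 6: no swap
arr[1]=36 > 6: no swap
arr[2]=22 > 6: no swap
arr[3]=23 > 6: no swap
arr[4]=14 > 6: no swap
arr[5]=1 <= 6: swap with position 0, array becomes [1, 36, 22, 23, 14, 22, 35, 30, 6]
arr[6]=35 > 6: no swap
arr[7]=30 > 6: no swap

Place pivot at position 1: [1, 6, 22, 23, 14, 22, 35, 30, 36]
Pivot position: 1

After partitioning with pivot 6, the array becomes [1, 6, 22, 23, 14, 22, 35, 30, 36]. The pivot is placed at index 1. All elements to the left of the pivot are <= 6, and all elements to the right are > 6.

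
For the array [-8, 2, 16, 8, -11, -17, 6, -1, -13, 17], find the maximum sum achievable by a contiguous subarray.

Using Kadane's algorithm on [-8, 2, 16, 8, -11, -17, 6, -1, -13, 17]:

Scanning through the array:
Position 1 (value 2): max_ending_here = 2, max_so_far = 2
Position 2 (value 16): max_ending_here = 18, max_so_far = 18
Position 3 (value 8): max_ending_here = 26, max_so_far = 26
Position 4 (value -11): max_ending_here = 15, max_so_far = 26
Position 5 (value -17): max_ending_here = -2, max_so_far = 26
Position 6 (value 6): max_ending_here = 6, max_so_far = 26
Position 7 (value -1): max_ending_here = 5, max_so_far = 26
Position 8 (value -13): max_ending_here = -8, max_so_far = 26
Position 9 (value 17): max_ending_here = 17, max_so_far = 26

Maximum subarray: [2, 16, 8]
Maximum sum: 26

The maximum subarray is [2, 16, 8] with sum 26. This subarray runs from index 1 to index 3.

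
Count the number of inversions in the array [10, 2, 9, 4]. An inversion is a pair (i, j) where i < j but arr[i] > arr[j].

Finding inversions in [10, 2, 9, 4]:

(0, 1): arr[0]=10 > arr[1]=2
(0, 2): arr[0]=10 > arr[2]=9
(0, 3): arr[0]=10 > arr[3]=4
(2, 3): arr[2]=9 > arr[3]=4

Total inversions: 4

The array has 4 inversion(s): (0,1), (0,2), (0,3), (2,3). Each pair (i,j) satisfies i < j and arr[i] > arr[j].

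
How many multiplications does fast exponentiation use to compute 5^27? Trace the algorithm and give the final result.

Computing 5^27 by squaring (build up from 5^1; each line after the first costs one multiplication):

5^1 = 5
5^2 = (5^1)^2 = 5^2 = 25
5^3 = 5 * 5^2 = 5 * 25 = 125
5^6 = (5^3)^2 = 125^2 = 15625
5^12 = (5^6)^2 = 15625^2 = 244140625
5^13 = 5 * 5^12 = 5 * 244140625 = 1220703125
5^26 = (5^13)^2 = 1220703125^2 = 1490116119384765625
5^27 = 5 * 5^26 = 5 * 1490116119384765625 = 7450580596923828125

Result: 7450580596923828125
Multiplications needed: 7 (7 lines after 5^1)

5^27 = 7450580596923828125. Using exponentiation by squaring, this requires 7 multiplications. The key idea: if the exponent is even, square the half-power; if odd, multiply by the base once.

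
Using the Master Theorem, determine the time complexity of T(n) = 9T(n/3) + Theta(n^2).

Master Theorem for T(n) = 9T(n/3) + O(n^2):

a = 9, b = 3, c = 2
log_b(a) = log_3(9) = 2.0000

Case 2: c = 2 = log_3(9) = 2.0000
T(n) = O(n^2 log n) = O(n^2 log n)

For T(n) = 9T(n/3) + O(n^2): log_3(9) = 2.0000. This is Case 2 of the Master Theorem (c = log_b(a), equal work at all levels), giving O(n^2 log n).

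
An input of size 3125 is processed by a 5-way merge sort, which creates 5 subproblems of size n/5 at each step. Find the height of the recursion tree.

For divide and conquer with division factor 5:

Problem sizes at each level:
Level 0: 3125
Level 1: 625
Level 2: 125
Level 3: 25
Level 4: 5
Level 5: 1

The root is level 0 and the size-1 base case is level 5 (the tree spans levels 0 through 5, i.e. 6 levels counting the root), so the depth is the number of divisions: log_5(3125) = 5

The recursion tree depth is log_5(3125) = 5. At each level, the problem size is divided by 5, so it takes 5 divisions to reduce to a base case of size 1. The algorithm makes 5 recursive calls at each level.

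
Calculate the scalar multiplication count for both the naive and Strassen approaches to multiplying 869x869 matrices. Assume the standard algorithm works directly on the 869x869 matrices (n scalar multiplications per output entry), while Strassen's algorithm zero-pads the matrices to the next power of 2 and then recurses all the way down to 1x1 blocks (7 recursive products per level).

Matrix multiplication for 869x869 matrices:

Strassen's algorithm requires power-of-2 dimensions. Pad 869x869 to 1024x1024 (next power of 2).

Standard algorithm: 869^3 = 656234909 multiplications
Strassen's algorithm: 7^(log2(1024)) = 7^10 = 282475249 multiplications
Savings: 656234909 - 282475249 = 373759660 multiplications

Standard: 656234909 multiplications (869^3). Strassen: 282475249 multiplications (7^10, after padding to 1024x1024). Strassen reduces 8 recursive multiplications to 7 at each level.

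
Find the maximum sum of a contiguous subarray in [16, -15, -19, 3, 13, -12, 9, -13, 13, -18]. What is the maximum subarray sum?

Using Kadane's algorithm on [16, -15, -19, 3, 13, -12, 9, -13, 13, -18]:

Scanning through the array:
Position 1 (value -15): max_ending_here = 1, max_so_far = 16
Position 2 (value -19): max_ending_here = -18, max_so_far = 16
Position 3 (value 3): max_ending_here = 3, max_so_far = 16
Position 4 (value 13): max_ending_here = 16, max_so_far = 16
Position 5 (value -12): max_ending_here = 4, max_so_far = 16
Position 6 (value 9): max_ending_here = 13, max_so_far = 16
Position 7 (value -13): max_ending_here = 0, max_so_far = 16
Position 8 (value 13): max_ending_here = 13, max_so_far = 16
Position 9 (value -18): max_ending_here = -5, max_so_far = 16

Maximum subarray: [16]
Maximum sum: 16

The maximum subarray is [16] with sum 16. This subarray runs from index 0 to index 0.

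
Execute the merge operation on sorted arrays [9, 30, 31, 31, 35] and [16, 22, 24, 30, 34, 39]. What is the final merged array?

Merging process:

Compare 9 vs 16: take 9 from left. Merged: [9]
Compare 30 vs 16: take 16 from right. Merged: [9, 16]
Compare 30 vs 22: take 22 from right. Merged: [9, 16, 22]
Compare 30 vs 24: take 24 from right. Merged: [9, 16, 22, 24]
Compare 30 vs 30: take 30 from left. Merged: [9, 16, 22, 24, 30]
Compare 31 vs 30: take 30 from right. Merged: [9, 16, 22, 24, 30, 30]
Compare 31 vs 34: take 31 from left. Merged: [9, 16, 22, 24, 30, 30, 31]
Compare 31 vs 34: take 31 from left. Merged: [9, 16, 22, 24, 30, 30, 31, 31]
Compare 35 vs 34: take 34 from right. Merged: [9, 16, 22, 24, 30, 30, 31, 31, 34]
Compare 35 vs 39: take 35 from left. Merged: [9, 16, 22, 24, 30, 30, 31, 31, 34, 35]
Append remaining from right: [39]. Merged: [9, 16, 22, 24, 30, 30, 31, 31, 34, 35, 39]

Final merged array: [9, 16, 22, 24, 30, 30, 31, 31, 34, 35, 39]
Total comparisons: 10

The merged array is [9, 16, 22, 24, 30, 30, 31, 31, 34, 35, 39], requiring 10 comparisons. The merge step runs in O(n) time where n is the total number of elements.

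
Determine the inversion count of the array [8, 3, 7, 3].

Finding inversions in [8, 3, 7, 3]:

(0, 1): arr[0]=8 > arr[1]=3
(0, 2): arr[0]=8 > arr[2]=7
(0, 3): arr[0]=8 > arr[3]=3
(2, 3): arr[2]=7 > arr[3]=3

Total inversions: 4

The array has 4 inversion(s): (0,1), (0,2), (0,3), (2,3). Each pair (i,j) satisfies i < j and arr[i] > arr[j].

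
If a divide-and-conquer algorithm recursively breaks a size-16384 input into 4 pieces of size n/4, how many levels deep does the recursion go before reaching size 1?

For divide and conquer with division factor 4:

Problem sizes at each level:
Level 0: 16384
Level 1: 4096
Level 2: 1024
Level 3: 256
Level 4: 64
Level 5: 16
Level 6: 4
Level 7: 1

The root is level 0 and the size-1 base case is level 7 (the tree spans levels 0 through 7, i.e. 8 levels counting the root), so the depth is the number of divisions: log_4(16384) = 7

The recursion tree depth is log_4(16384) = 7. At each level, the problem size is divided by 4, so it takes 7 divisions to reduce to a base case of size 1. The algorithm makes 4 recursive calls at each level.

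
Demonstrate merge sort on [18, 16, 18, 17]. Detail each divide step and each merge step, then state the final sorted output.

Merge sort trace:

Split: [18, 16, 18, 17] -> [18, 16] and [18, 17]
  Split: [18, 16] -> [18] and [16]
  Merge: [18] + [16] -> [16, 18]
  Split: [18, 17] -> [18] and [17]
  Merge: [18] + [17] -> [17, 18]
Merge: [16, 18] + [17, 18] -> [16, 17, 18, 18]

Final sorted array: [16, 17, 18, 18]

The merge sort proceeds by recursively splitting the array and merging sorted halves.
After all merges, the sorted array is [16, 17, 18, 18].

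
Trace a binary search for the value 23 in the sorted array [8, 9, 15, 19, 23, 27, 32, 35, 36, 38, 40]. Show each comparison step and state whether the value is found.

Binary search for 23 in [8, 9, 15, 19, 23, 27, 32, 35, 36, 38, 40]:

lo=0, hi=10, mid=5, arr[mid]=27 -> 27 > 23, search left half
lo=0, hi=4, mid=2, arr[mid]=15 -> 15 < 23, search right half
lo=3, hi=4, mid=3, arr[mid]=19 -> 19 < 23, search right half
lo=4, hi=4, mid=4, arr[mid]=23 -> Found target at index 4!

Binary search finds 23 at index 4 after 4 comparisons. The search repeatedly halves the search space by comparing with the middle element.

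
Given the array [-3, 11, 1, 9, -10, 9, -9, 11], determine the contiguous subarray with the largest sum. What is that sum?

Using Kadane's algorithm on [-3, 11, 1, 9, -10, 9, -9, 11]:

Scanning through the array:
Position 1 (value 11): max_ending_here = 11, max_so_far = 11
Position 2 (value 1): max_ending_here = 12, max_so_far = 12
Position 3 (value 9): max_ending_here = 21, max_so_far = 21
Position 4 (value -10): max_ending_here = 11, max_so_far = 21
Position 5 (value 9): max_ending_here = 20, max_so_far = 21
Position 6 (value -9): max_ending_here = 11, max_so_far = 21
Position 7 (value 11): max_ending_here = 22, max_so_far = 22

Maximum subarray: [11, 1, 9, -10, 9, -9, 11]
Maximum sum: 22

The maximum subarray is [11, 1, 9, -10, 9, -9, 11] with sum 22. This subarray runs from index 1 to index 7.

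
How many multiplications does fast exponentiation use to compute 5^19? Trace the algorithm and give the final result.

Computing 5^19 by squaring (build up from 5^1; each line after the first costs one multiplication):

5^1 = 5
5^2 = (5^1)^2 = 5^2 = 25
5^4 = (5^2)^2 = 25^2 = 625
5^8 = (5^4)^2 = 625^2 = 390625
5^9 = 5 * 5^8 = 5 * 390625 = 1953125
5^18 = (5^9)^2 = 1953125^2 = 3814697265625
5^19 = 5 * 5^18 = 5 * 3814697265625 = 19073486328125

Result: 19073486328125
Multiplications needed: 6 (6 lines after 5^1)

5^19 = 19073486328125. Using exponentiation by squaring, this requires 6 multiplications. The key idea: if the exponent is even, square the half-power; if odd, multiply by the base once.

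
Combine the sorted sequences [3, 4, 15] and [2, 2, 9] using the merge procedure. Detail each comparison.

Merging process:

Compare 3 vs 2: take 2 from right. Merged: [2]
Compare 3 vs 2: take 2 from right. Merged: [2, 2]
Compare 3 vs 9: take 3 from left. Merged: [2, 2, 3]
Compare 4 vs 9: take 4 from left. Merged: [2, 2, 3, 4]
Compare 15 vs 9: take 9 from right. Merged: [2, 2, 3, 4, 9]
Append remaining from left: [15]. Merged: [2, 2, 3, 4, 9, 15]

Final merged array: [2, 2, 3, 4, 9, 15]
Total comparisons: 5

The merged array is [2, 2, 3, 4, 9, 15], requiring 5 comparisons. The merge step runs in O(n) time where n is the total number of elements.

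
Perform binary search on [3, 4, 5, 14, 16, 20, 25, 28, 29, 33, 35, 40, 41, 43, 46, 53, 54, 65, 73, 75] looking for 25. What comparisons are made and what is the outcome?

Binary search for 25 in [3, 4, 5, 14, 16, 20, 25, 28, 29, 33, 35, 40, 41, 43, 46, 53, 54, 65, 73, 75]:

lo=0, hi=19, mid=9, arr[mid]=33 -> 33 > 25, search left half
lo=0, hi=8, mid=4, arr[mid]=16 -> 16 < 25, search right half
lo=5, hi=8, mid=6, arr[mid]=25 -> Found target at index 6!

Binary search finds 25 at index 6 after 3 comparisons. The search repeatedly halves the search space by comparing with the middle element.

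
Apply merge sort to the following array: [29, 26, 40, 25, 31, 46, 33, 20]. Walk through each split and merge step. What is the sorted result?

Merge sort trace:

Split: [29, 26, 40, 25, 31, 46, 33, 20] -> [29, 26, 40, 25] and [31, 46, 33, 20]
  Split: [29, 26, 40, 25] -> [29, 26] and [40, 25]
    Split: [29, 26] -> [29] and [26]
    Merge: [29] + [26] -> [26, 29]
    Split: [40, 25] -> [40] and [25]
    Merge: [40] + [25] -> [25, 40]
  Merge: [26, 29] + [25, 40] -> [25, 26, 29, 40]
  Split: [31, 46, 33, 20] -> [31, 46] and [33, 20]
    Split: [31, 46] -> [31] and [46]
    Merge: [31] + [46] -> [31, 46]
    Split: [33, 20] -> [33] and [20]
    Merge: [33] + [20] -> [20, 33]
  Merge: [31, 46] + [20, 33] -> [20, 31, 33, 46]
Merge: [25, 26, 29, 40] + [20, 31, 33, 46] -> [20, 25, 26, 29, 31, 33, 40, 46]

Final sorted array: [20, 25, 26, 29, 31, 33, 40, 46]

The merge sort proceeds by recursively splitting the array and merging sorted halves.
After all merges, the sorted array is [20, 25, 26, 29, 31, 33, 40, 46].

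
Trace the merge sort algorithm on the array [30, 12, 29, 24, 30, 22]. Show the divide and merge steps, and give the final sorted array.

Merge sort trace:

Split: [30, 12, 29, 24, 30, 22] -> [30, 12, 29] and [24, 30, 22]
  Split: [30, 12, 29] -> [30] and [12, 29]
    Split: [12, 29] -> [12] and [29]
    Merge: [12] + [29] -> [12, 29]
  Merge: [30] + [12, 29] -> [12, 29, 30]
  Split: [24, 30, 22] -> [24] and [30, 22]
    Split: [30, 22] -> [30] and [22]
    Merge: [30] + [22] -> [22, 30]
  Merge: [24] + [22, 30] -> [22, 24, 30]
Merge: [12, 29, 30] + [22, 24, 30] -> [12, 22, 24, 29, 30, 30]

Final sorted array: [12, 22, 24, 29, 30, 30]

The merge sort proceeds by recursively splitting the array and merging sorted halves.
After all merges, the sorted array is [12, 22, 24, 29, 30, 30].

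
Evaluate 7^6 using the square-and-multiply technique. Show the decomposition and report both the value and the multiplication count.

Computing 7^6 by squaring (build up from 7^1; each line after the first costs one multiplication):

7^1 = 7
7^2 = (7^1)^2 = 7^2 = 49
7^3 = 7 * 7^2 = 7 * 49 = 343
7^6 = (7^3)^2 = 343^2 = 117649

Result: 117649
Multiplications needed: 3 (3 lines after 7^1)

7^6 = 117649. Using exponentiation by squaring, this requires 3 multiplications. The key idea: if the exponent is even, square the half-power; if odd, multiply by the base once.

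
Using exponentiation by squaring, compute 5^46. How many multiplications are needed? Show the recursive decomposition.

Computing 5^46 by squaring (build up from 5^1; each line after the first costs one multiplication):

5^1 = 5
5^2 = (5^1)^2 = 5^2 = 25
5^4 = (5^2)^2 = 25^2 = 625
5^5 = 5 * 5^4 = 5 * 625 = 3125
5^10 = (5^5)^2 = 3125^2 = 9765625
5^11 = 5 * 5^10 = 5 * 9765625 = 48828125
5^22 = (5^11)^2 = 48828125^2 = 2384185791015625
5^23 = 5 * 5^22 = 5 * 2384185791015625 = 11920928955078125
5^46 = (5^23)^2 = 11920928955078125^2 = 142108547152020037174224853515625

Result: 142108547152020037174224853515625
Multiplications needed: 8 (8 lines after 5^1)

5^46 = 142108547152020037174224853515625. Using exponentiation by squaring, this requires 8 multiplications. The key idea: if the exponent is even, square the half-power; if odd, multiply by the base once.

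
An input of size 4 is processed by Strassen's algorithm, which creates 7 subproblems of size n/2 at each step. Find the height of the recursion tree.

For divide and conquer with division factor 2:

Problem sizes at each level:
Level 0: 4
Level 1: 2
Level 2: 1

The root is level 0 and the size-1 base case is level 2 (the tree spans levels 0 through 2, i.e. 3 levels counting the root), so the depth is the number of divisions: log_2(4) = 2

The recursion tree depth is log_2(4) = 2. At each level, the problem size is divided by 2, so it takes 2 divisions to reduce to a base case of size 1. The algorithm makes 7 recursive calls at each level.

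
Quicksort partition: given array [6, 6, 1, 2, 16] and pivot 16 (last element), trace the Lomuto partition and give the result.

Lomuto partition with pivot = 16:

Initial array: [6, 6, 1, 2, 16]

arr[0]=6 <= 16: swap with position 0, array becomes [6, 6, 1, 2, 16]
arr[1]=6 <= 16: swap with position 1, array becomes [6, 6, 1, 2, 16]
arr[2]=1 <= 16: swap with position 2, array becomes [6, 6, 1, 2, 16]
arr[3]=2 <= 16: swap with position 3, array becomes [6, 6, 1, 2, 16]

Place pivot at position 4: [6, 6, 1, 2, 16]
Pivot position: 4

After partitioning with pivot 16, the array becomes [6, 6, 1, 2, 16]. The pivot is placed at index 4. All elements to the left of the pivot are <= 16, and all elements to the right are > 16.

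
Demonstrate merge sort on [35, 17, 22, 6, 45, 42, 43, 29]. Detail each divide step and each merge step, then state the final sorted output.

Merge sort trace:

Split: [35, 17, 22, 6, 45, 42, 43, 29] -> [35, 17, 22, 6] and [45, 42, 43, 29]
  Split: [35, 17, 22, 6] -> [35, 17] and [22, 6]
    Split: [35, 17] -> [35] and [17]
    Merge: [35] + [17] -> [17, 35]
    Split: [22, 6] -> [22] and [6]
    Merge: [22] + [6] -> [6, 22]
  Merge: [17, 35] + [6, 22] -> [6, 17, 22, 35]
  Split: [45, 42, 43, 29] -> [45, 42] and [43, 29]
    Split: [45, 42] -> [45] and [42]
    Merge: [45] + [42] -> [42, 45]
    Split: [43, 29] -> [43] and [29]
    Merge: [43] + [29] -> [29, 43]
  Merge: [42, 45] + [29, 43] -> [29, 42, 43, 45]
Merge: [6, 17, 22, 35] + [29, 42, 43, 45] -> [6, 17, 22, 29, 35, 42, 43, 45]

Final sorted array: [6, 17, 22, 29, 35, 42, 43, 45]

The merge sort proceeds by recursively splitting the array and merging sorted halves.
After all merges, the sorted array is [6, 17, 22, 29, 35, 42, 43, 45].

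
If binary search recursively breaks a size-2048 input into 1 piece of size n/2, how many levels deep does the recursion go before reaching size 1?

For divide and conquer with division factor 2:

Problem sizes at each level:
Level 0: 2048
Level 1: 1024
Level 2: 512
Level 3: 256
Level 4: 128
Level 5: 64
Level 6: 32
Level 7: 16
Level 8: 8
Level 9: 4
Level 10: 2
Level 11: 1

The root is level 0 and the size-1 base case is level 11 (the tree spans levels 0 through 11, i.e. 12 levels counting the root), so the depth is the number of divisions: log_2(2048) = 11

The recursion tree depth is log_2(2048) = 11. At each level, the problem size is divided by 2, so it takes 11 divisions to reduce to a base case of size 1. The algorithm makes 1 recursive call at each level.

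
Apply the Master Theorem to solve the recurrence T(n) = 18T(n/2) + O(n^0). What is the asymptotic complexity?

Master Theorem for T(n) = 18T(n/2) + O(n^0):

a = 18, b = 2, c = 0
log_b(a) = log_2(18) = 4.1699

Case 1: c = 0 < log_2(18) = 4.1699
T(n) = O(n^(log_2 18))

For T(n) = 18T(n/2) + O(n^0): log_2(18) = 4.1699. This is Case 1 of the Master Theorem (c < log_b(a), work dominated by leaves), giving O(n^(log_2 18)).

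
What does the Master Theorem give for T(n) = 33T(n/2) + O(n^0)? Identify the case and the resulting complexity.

Master Theorem for T(n) = 33T(n/2) + O(n^0):

a = 33, b = 2, c = 0
log_b(a) = log_2(33) = 5.0444

Case 1: c = 0 < log_2(33) = 5.0444
T(n) = O(n^(log_2 33))

For T(n) = 33T(n/2) + O(n^0): log_2(33) = 5.0444. This is Case 1 of the Master Theorem (c < log_b(a), work dominated by leaves), giving O(n^(log_2 33)).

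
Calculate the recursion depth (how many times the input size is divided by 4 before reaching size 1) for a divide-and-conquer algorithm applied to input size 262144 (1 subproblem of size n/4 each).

For divide and conquer with division factor 4:

Problem sizes at each level:
Level 0: 262144
Level 1: 65536
Level 2: 16384
Level 3: 4096
Level 4: 1024
Level 5: 256
Level 6: 64
Level 7: 16
Level 8: 4
Level 9: 1

The root is level 0 and the size-1 base case is level 9 (the tree spans levels 0 through 9, i.e. 10 levels counting the root), so the depth is the number of divisions: log_4(262144) = 9

The recursion tree depth is log_4(262144) = 9. At each level, the problem size is divided by 4, so it takes 9 divisions to reduce to a base case of size 1. The algorithm makes 1 recursive call at each level.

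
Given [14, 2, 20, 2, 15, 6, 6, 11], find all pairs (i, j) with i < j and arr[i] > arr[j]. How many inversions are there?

Finding inversions in [14, 2, 20, 2, 15, 6, 6, 11]:

(0, 1): arr[0]=14 > arr[1]=2
(0, 3): arr[0]=14 > arr[3]=2
(0, 5): arr[0]=14 > arr[5]=6
(0, 6): arr[0]=14 > arr[6]=6
(0, 7): arr[0]=14 > arr[7]=11
(2, 3): arr[2]=20 > arr[3]=2
(2, 4): arr[2]=20 > arr[4]=15
(2, 5): arr[2]=20 > arr[5]=6
(2, 6): arr[2]=20 > arr[6]=6
(2, 7): arr[2]=20 > arr[7]=11
(4, 5): arr[4]=15 > arr[5]=6
(4, 6): arr[4]=15 > arr[6]=6
(4, 7): arr[4]=15 > arr[7]=11

Total inversions: 13

The array has 13 inversion(s): (0,1), (0,3), (0,5), (0,6), (0,7), (2,3), (2,4), (2,5), (2,6), (2,7), (4,5), (4,6), (4,7). Each pair (i,j) satisfies i < j and arr[i] > arr[j].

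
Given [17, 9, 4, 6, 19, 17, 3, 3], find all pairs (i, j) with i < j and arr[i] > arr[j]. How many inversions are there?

Finding inversions in [17, 9, 4, 6, 19, 17, 3, 3]:

(0, 1): arr[0]=17 > arr[1]=9
(0, 2): arr[0]=17 > arr[2]=4
(0, 3): arr[0]=17 > arr[3]=6
(0, 6): arr[0]=17 > arr[6]=3
(0, 7): arr[0]=17 > arr[7]=3
(1, 2): arr[1]=9 > arr[2]=4
(1, 3): arr[1]=9 > arr[3]=6
(1, 6): arr[1]=9 > arr[6]=3
(1, 7): arr[1]=9 > arr[7]=3
(2, 6): arr[2]=4 > arr[6]=3
(2, 7): arr[2]=4 > arr[7]=3
(3, 6): arr[3]=6 > arr[6]=3
(3, 7): arr[3]=6 > arr[7]=3
(4, 5): arr[4]=19 > arr[5]=17
(4, 6): arr[4]=19 > arr[6]=3
(4, 7): arr[4]=19 > arr[7]=3
(5, 6): arr[5]=17 > arr[6]=3
(5, 7): arr[5]=17 > arr[7]=3

Total inversions: 18

The array has 18 inversion(s): (0,1), (0,2), (0,3), (0,6), (0,7), (1,2), (1,3), (1,6), (1,7), (2,6), (2,7), (3,6), (3,7), (4,5), (4,6), (4,7), (5,6), (5,7). Each pair (i,j) satisfies i < j and arr[i] > arr[j].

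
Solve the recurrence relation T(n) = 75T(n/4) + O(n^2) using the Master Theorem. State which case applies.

Master Theorem for T(n) = 75T(n/4) + O(n^2):

a = 75, b = 4, c = 2
log_b(a) = log_4(75) = 3.1144

Case 1: c = 2 < log_4(75) = 3.1144
T(n) = O(n^(log_4 75))

For T(n) = 75T(n/4) + O(n^2): log_4(75) = 3.1144. This is Case 1 of the Master Theorem (c < log_b(a), work dominated by leaves), giving O(n^(log_4 75)).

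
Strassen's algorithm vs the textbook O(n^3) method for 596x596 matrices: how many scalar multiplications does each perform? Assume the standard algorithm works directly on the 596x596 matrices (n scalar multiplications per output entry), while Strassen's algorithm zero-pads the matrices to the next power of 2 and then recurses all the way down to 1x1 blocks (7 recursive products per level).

Matrix multiplication for 596x596 matrices:

Strassen's algorithm requires power-of-2 dimensions. Pad 596x596 to 1024x1024 (next power of 2).

Standard algorithm: 596^3 = 211708736 multiplications
Strassen's algorithm: 7^(log2(1024)) = 7^10 = 282475249 multiplications
Difference: 211708736 - 282475249 = -70766513 (Strassen uses MORE here due to padding overhead — for small or just-over-power-of-2 n, padding can outweigh the per-level savings)

Standard: 211708736 multiplications (596^3). Strassen: 282475249 multiplications (7^10, after padding to 1024x1024). Strassen reduces 8 recursive multiplications to 7 at each level.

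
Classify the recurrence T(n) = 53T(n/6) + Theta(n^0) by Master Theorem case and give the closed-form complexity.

Master Theorem for T(n) = 53T(n/6) + O(n^0):

a = 53, b = 6, c = 0
log_b(a) = log_6(53) = 2.2159

Case 1: c = 0 < log_6(53) = 2.2159
T(n) = O(n^(log_6 53))

For T(n) = 53T(n/6) + O(n^0): log_6(53) = 2.2159. This is Case 1 of the Master Theorem (c < log_b(a), work dominated by leaves), giving O(n^(log_6 53)).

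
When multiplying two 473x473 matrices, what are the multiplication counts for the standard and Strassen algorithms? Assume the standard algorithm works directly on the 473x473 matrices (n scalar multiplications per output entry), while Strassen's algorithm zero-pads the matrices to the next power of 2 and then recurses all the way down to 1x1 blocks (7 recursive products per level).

Matrix multiplication for 473x473 matrices:

Strassen's algorithm requires power-of-2 dimensions. Pad 473x473 to 512x512 (next power of 2).

Standard algorithm: 473^3 = 105823817 multiplications
Strassen's algorithm: 7^(log2(512)) = 7^9 = 40353607 multiplications
Savings: 105823817 - 40353607 = 65470210 multiplications

Standard: 105823817 multiplications (473^3). Strassen: 40353607 multiplications (7^9, after padding to 512x512). Strassen reduces 8 recursive multiplications to 7 at each level.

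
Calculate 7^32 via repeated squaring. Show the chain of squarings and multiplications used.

Computing 7^32 by squaring (build up from 7^1; each line after the first costs one multiplication):

7^1 = 7
7^2 = (7^1)^2 = 7^2 = 49
7^4 = (7^2)^2 = 49^2 = 2401
7^8 = (7^4)^2 = 2401^2 = 5764801
7^16 = (7^8)^2 = 5764801^2 = 33232930569601
7^32 = (7^16)^2 = 33232930569601^2 = 1104427674243920646305299201

Result: 1104427674243920646305299201
Multiplications needed: 5 (5 lines after 7^1)

7^32 = 1104427674243920646305299201. Using exponentiation by squaring, this requires 5 multiplications. The key idea: if the exponent is even, square the half-power; if odd, multiply by the base once.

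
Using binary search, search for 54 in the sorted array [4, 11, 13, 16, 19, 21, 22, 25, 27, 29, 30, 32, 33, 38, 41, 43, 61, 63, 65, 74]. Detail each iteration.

Binary search for 54 in [4, 11, 13, 16, 19, 21, 22, 25, 27, 29, 30, 32, 33, 38, 41, 43, 61, 63, 65, 74]:

lo=0, hi=19, mid=9, arr[mid]=29 -> 29 < 54, search right half
lo=10, hi=19, mid=14, arr[mid]=41 -> 41 < 54, search right half
lo=15, hi=19, mid=17, arr[mid]=63 -> 63 > 54, search left half
lo=15, hi=16, mid=15, arr[mid]=43 -> 43 < 54, search right half
lo=16, hi=16, mid=16, arr[mid]=61 -> 61 > 54, search left half
lo=16 > hi=15, target 54 not found

Binary search determines that 54 is not in the array after 5 comparisons. The search space was exhausted without finding the target.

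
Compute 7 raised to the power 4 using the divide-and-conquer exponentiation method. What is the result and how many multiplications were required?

Computing 7^4 by squaring (build up from 7^1; each line after the first costs one multiplication):

7^1 = 7
7^2 = (7^1)^2 = 7^2 = 49
7^4 = (7^2)^2 = 49^2 = 2401

Result: 2401
Multiplications needed: 2 (2 lines after 7^1)

7^4 = 2401. Using exponentiation by squaring, this requires 2 multiplications. The key idea: if the exponent is even, square the half-power; if odd, multiply by the base once.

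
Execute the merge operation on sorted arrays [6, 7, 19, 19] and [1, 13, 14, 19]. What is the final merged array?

Merging process:

Compare 6 vs 1: take 1 from right. Merged: [1]
Compare 6 vs 13: take 6 from left. Merged: [1, 6]
Compare 7 vs 13: take 7 from left. Merged: [1, 6, 7]
Compare 19 vs 13: take 13 from right. Merged: [1, 6, 7, 13]
Compare 19 vs 14: take 14 from right. Merged: [1, 6, 7, 13, 14]
Compare 19 vs 19: take 19 from left. Merged: [1, 6, 7, 13, 14, 19]
Compare 19 vs 19: take 19 from left. Merged: [1, 6, 7, 13, 14, 19, 19]
Append remaining from right: [19]. Merged: [1, 6, 7, 13, 14, 19, 19, 19]

Final merged array: [1, 6, 7, 13, 14, 19, 19, 19]
Total comparisons: 7

The merged array is [1, 6, 7, 13, 14, 19, 19, 19], requiring 7 comparisons. The merge step runs in O(n) time where n is the total number of elements.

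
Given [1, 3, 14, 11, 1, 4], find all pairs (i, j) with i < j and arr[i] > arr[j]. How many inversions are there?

Finding inversions in [1, 3, 14, 11, 1, 4]:

(1, 4): arr[1]=3 > arr[4]=1
(2, 3): arr[2]=14 > arr[3]=11
(2, 4): arr[2]=14 > arr[4]=1
(2, 5): arr[2]=14 > arr[5]=4
(3, 4): arr[3]=11 > arr[4]=1
(3, 5): arr[3]=11 > arr[5]=4

Total inversions: 6

The array has 6 inversion(s): (1,4), (2,3), (2,4), (2,5), (3,4), (3,5). Each pair (i,j) satisfies i < j and arr[i] > arr[j].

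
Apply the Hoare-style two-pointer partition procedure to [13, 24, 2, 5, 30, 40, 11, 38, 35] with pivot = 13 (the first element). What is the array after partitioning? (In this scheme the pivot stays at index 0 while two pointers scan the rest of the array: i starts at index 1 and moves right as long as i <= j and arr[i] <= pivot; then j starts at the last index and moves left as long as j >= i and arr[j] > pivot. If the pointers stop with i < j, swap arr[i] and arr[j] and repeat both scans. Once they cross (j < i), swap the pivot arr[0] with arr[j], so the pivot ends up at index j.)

Hoare-style two-pointer partition with pivot = 13:

Initial array: [13, 24, 2, 5, 30, 40, 11, 38, 35]

Pointers start at i = 1, j = 8.
i stops at index 1 (arr[1]=24 > 13), j stops at index 6 (arr[6]=11 <= 13): swap arr[1] and arr[6], array becomes [13, 11, 2, 5, 30, 40, 24, 38, 35]
i ends at 4, j ends at 3: the pointers have crossed (j < i), so scanning stops.

Swap pivot arr[0] with arr[3] to place pivot at position 3: [5, 11, 2, 13, 30, 40, 24, 38, 35]
Pivot position: 3

After partitioning with pivot 13, the array becomes [5, 11, 2, 13, 30, 40, 24, 38, 35]. The pivot is placed at index 3. All elements to the left of the pivot are <= 13, and all elements to the right are > 13.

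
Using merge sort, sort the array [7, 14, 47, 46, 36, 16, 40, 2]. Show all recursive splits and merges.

Merge sort trace:

Split: [7, 14, 47, 46, 36, 16, 40, 2] -> [7, 14, 47, 46] and [36, 16, 40, 2]
  Split: [7, 14, 47, 46] -> [7, 14] and [47, 46]
    Split: [7, 14] -> [7] and [14]
    Merge: [7] + [14] -> [7, 14]
    Split: [47, 46] -> [47] and [46]
    Merge: [47] + [46] -> [46, 47]
  Merge: [7, 14] + [46, 47] -> [7, 14, 46, 47]
  Split: [36, 16, 40, 2] -> [36, 16] and [40, 2]
    Split: [36, 16] -> [36] and [16]
    Merge: [36] + [16] -> [16, 36]
    Split: [40, 2] -> [40] and [2]
    Merge: [40] + [2] -> [2, 40]
  Merge: [16, 36] + [2, 40] -> [2, 16, 36, 40]
Merge: [7, 14, 46, 47] + [2, 16, 36, 40] -> [2, 7, 14, 16, 36, 40, 46, 47]

Final sorted array: [2, 7, 14, 16, 36, 40, 46, 47]

The merge sort proceeds by recursively splitting the array and merging sorted halves.
After all merges, the sorted array is [2, 7, 14, 16, 36, 40, 46, 47].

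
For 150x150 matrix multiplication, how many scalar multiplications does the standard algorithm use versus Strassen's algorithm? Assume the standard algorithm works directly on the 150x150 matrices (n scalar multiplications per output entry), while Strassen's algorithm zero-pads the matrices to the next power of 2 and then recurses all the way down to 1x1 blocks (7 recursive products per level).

Matrix multiplication for 150x150 matrices:

Strassen's algorithm requires power-of-2 dimensions. Pad 150x150 to 256x256 (next power of 2).

Standard algorithm: 150^3 = 3375000 multiplications
Strassen's algorithm: 7^(log2(256)) = 7^8 = 5764801 multiplications
Difference: 3375000 - 5764801 = -2389801 (Strassen uses MORE here due to padding overhead — for small or just-over-power-of-2 n, padding can outweigh the per-level savings)

Standard: 3375000 multiplications (150^3). Strassen: 5764801 multiplications (7^8, after padding to 256x256). Strassen reduces 8 recursive multiplications to 7 at each level.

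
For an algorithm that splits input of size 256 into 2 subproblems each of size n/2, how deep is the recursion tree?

For divide and conquer with division factor 2:

Problem sizes at each level:
Level 0: 256
Level 1: 128
Level 2: 64
Level 3: 32
Level 4: 16
Level 5: 8
Level 6: 4
Level 7: 2
Level 8: 1

The root is level 0 and the size-1 base case is level 8 (the tree spans levels 0 through 8, i.e. 9 levels counting the root), so the depth is the number of divisions: log_2(256) = 8

The recursion tree depth is log_2(256) = 8. At each level, the problem size is divided by 2, so it takes 8 divisions to reduce to a base case of size 1. The algorithm makes 2 recursive calls at each level.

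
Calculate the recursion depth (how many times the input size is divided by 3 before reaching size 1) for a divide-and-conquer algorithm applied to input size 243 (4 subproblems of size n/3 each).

For divide and conquer with division factor 3:

Problem sizes at each level:
Level 0: 243
Level 1: 81
Level 2: 27
Level 3: 9
Level 4: 3
Level 5: 1

The root is level 0 and the size-1 base case is level 5 (the tree spans levels 0 through 5, i.e. 6 levels counting the root), so the depth is the number of divisions: log_3(243) = 5

The recursion tree depth is log_3(243) = 5. At each level, the problem size is divided by 3, so it takes 5 divisions to reduce to a base case of size 1. The algorithm makes 4 recursive calls at each level.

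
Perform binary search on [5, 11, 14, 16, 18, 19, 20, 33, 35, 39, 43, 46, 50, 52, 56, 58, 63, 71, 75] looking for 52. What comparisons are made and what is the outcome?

Binary search for 52 in [5, 11, 14, 16, 18, 19, 20, 33, 35, 39, 43, 46, 50, 52, 56, 58, 63, 71, 75]:

lo=0, hi=18, mid=9, arr[mid]=39 -> 39 < 52, search right half
lo=10, hi=18, mid=14, arr[mid]=56 -> 56 > 52, search left half
lo=10, hi=13, mid=11, arr[mid]=46 -> 46 < 52, search right half
lo=12, hi=13, mid=12, arr[mid]=50 -> 50 < 52, search right half
lo=13, hi=13, mid=13, arr[mid]=52 -> Found target at index 13!

Binary search finds 52 at index 13 after 5 comparisons. The search repeatedly halves the search space by comparing with the middle element.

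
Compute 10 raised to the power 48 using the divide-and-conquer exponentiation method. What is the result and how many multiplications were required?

Computing 10^48 by squaring (build up from 10^1; each line after the first costs one multiplication):

10^1 = 10
10^2 = (10^1)^2 = 10^2 = 100
10^3 = 10 * 10^2 = 10 * 100 = 1000
10^6 = (10^3)^2 = 1000^2 = 1000000
10^12 = (10^6)^2 = 1000000^2 = 1000000000000
10^24 = (10^12)^2 = 1000000000000^2 = 1000000000000000000000000
10^48 = (10^24)^2 = 1000000000000000000000000^2 = 1000000000000000000000000000000000000000000000000

Result: 1000000000000000000000000000000000000000000000000
Multiplications needed: 6 (6 lines after 10^1)

10^48 = 1000000000000000000000000000000000000000000000000. Using exponentiation by squaring, this requires 6 multiplications. The key idea: if the exponent is even, square the half-power; if odd, multiply by the base once.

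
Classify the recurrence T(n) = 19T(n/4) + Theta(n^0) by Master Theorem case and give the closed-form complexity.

Master Theorem for T(n) = 19T(n/4) + O(n^0):

a = 19, b = 4, c = 0
log_b(a) = log_4(19) = 2.1240

Case 1: c = 0 < log_4(19) = 2.1240
T(n) = O(n^(log_4 19))

For T(n) = 19T(n/4) + O(n^0): log_4(19) = 2.1240. This is Case 1 of the Master Theorem (c < log_b(a), work dominated by leaves), giving O(n^(log_4 19)).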